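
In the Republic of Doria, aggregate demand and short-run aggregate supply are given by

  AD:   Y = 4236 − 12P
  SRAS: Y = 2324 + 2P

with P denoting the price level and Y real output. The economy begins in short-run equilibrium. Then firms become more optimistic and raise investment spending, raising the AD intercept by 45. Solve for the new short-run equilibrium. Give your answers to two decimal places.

P = 139.79, Y = 2603.57

This is a positive demand shock: AD shifts right.
New AD: Y = 4281 − 12P.
Set AD = SRAS: 4281 − 12P = 2324 + 2P, so 1957 = 14P and P = 139.79.
Substituting into AD, Y = 2603.57.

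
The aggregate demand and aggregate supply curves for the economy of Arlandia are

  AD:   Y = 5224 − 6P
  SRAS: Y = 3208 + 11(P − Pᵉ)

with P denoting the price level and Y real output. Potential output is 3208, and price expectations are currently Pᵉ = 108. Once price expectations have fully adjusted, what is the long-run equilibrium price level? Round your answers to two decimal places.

Long-run P = 336.00

Short run: with Pᵉ = 108, SRAS is Y = 2020 + 11P. Setting AD = SRAS gives 3204 = 17P, so P = 188.47 and Y = 5224 − 6P = 4093.18.
Output 4093.18 is above potential 3208, so over time expected prices rise and SRAS shifts left until Y returns to 3208.
Long run: Y = 3208 on the AD curve gives 3208 = 5224 − 6P, so P = 336.00.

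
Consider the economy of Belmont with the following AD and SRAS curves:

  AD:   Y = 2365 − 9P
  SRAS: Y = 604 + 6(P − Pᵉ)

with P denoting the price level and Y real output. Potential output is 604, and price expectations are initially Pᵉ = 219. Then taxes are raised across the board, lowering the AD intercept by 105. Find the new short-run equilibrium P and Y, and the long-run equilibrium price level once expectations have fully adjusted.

Short run: P = 198, Y = 478. Long run: P = 184.

AD shifts left: new AD is Y = 2260 − 9P. With Pᵉ = 219, SRAS is Y = 6P − 710.
Short run: 2260 − 9P = 6P − 710 gives 2970 = 15P, so P = 198 and Y = 2260 − 9·198 = 478.
Y = 478 is below potential 604; expectations adjust and SRAS shifts right until Y = 604.
Long run: on the new AD curve, 604 = 2260 − 9P gives P = 184.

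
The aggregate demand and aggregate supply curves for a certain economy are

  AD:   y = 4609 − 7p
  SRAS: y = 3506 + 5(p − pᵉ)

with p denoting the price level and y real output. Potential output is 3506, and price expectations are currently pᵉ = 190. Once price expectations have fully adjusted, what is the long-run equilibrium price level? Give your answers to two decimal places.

Long-run p = 157.57

Short run: with pᵉ = 190, SRAS is y = 2556 + 5p. Setting AD = SRAS gives 2053 = 12p, so p = 171.08 and y = 4609 − 7p = 3411.42.
Output 3411.42 is below potential 3506, so over time expected prices fall and SRAS shifts right until y returns to 3506.
Long run: y = 3506 on the AD curve gives 3506 = 4609 − 7p, so p = 157.57.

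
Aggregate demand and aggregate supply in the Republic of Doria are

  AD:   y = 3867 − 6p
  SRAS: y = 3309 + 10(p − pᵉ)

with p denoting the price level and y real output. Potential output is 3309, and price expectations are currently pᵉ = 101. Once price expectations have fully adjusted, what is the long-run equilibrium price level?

Long-run p = 93

Short run: with pᵉ = 101, SRAS is y = 2299 + 10p. Setting AD = SRAS gives 1568 = 16p, so p = 98 and y = 3867 − 6·98 = 3279.
Output 3279 is below potential 3309, so over time expected prices fall and SRAS shifts right until y returns to 3309.
Long run: y = 3309 on the AD curve gives 3309 = 3867 − 6p, so p = 93.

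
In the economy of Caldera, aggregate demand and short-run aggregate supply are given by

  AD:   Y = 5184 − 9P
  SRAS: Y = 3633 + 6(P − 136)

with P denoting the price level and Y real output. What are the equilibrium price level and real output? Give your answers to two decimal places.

P = 157.80, Y = 3763.80

Write SRAS as Y = 3633 + 6P − 816 = 2817 + 6P.
Set AD = SRAS: 5184 − 9P = 2817 + 6P, so 2367 = 15P and P = 157.80.
Substituting into AD, Y = 5184 − 9P = 3763.80.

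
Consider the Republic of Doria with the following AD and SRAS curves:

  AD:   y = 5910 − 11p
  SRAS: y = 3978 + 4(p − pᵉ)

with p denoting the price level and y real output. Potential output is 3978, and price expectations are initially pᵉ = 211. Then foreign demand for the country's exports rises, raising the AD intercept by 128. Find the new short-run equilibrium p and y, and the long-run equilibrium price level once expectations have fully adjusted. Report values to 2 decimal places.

AD shifts right: new AD is y = 6038 − 11p. With pᵉ = 211, SRAS is y = 3134 + 4p.
Short run: 6038 − 11p = 3134 + 4p gives 2904 = 15p, so p = 193.60 and y = 6038 − 11p = 3908.40.
y = 3908.40 is below potential 3978; expectations adjust and SRAS shifts right until y = 3978.
Long run: on the new AD curve, 3978 = 6038 − 11p gives p = 187.27.

Short run: p = 193.60, y = 3908.40. Long run: p = 187.27.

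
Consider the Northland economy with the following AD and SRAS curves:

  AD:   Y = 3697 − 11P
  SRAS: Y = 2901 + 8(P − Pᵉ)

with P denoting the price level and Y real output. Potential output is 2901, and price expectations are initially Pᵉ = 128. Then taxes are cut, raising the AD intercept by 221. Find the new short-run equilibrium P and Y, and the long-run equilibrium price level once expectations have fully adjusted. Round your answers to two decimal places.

Short run: P = 107.42, Y = 2736.37. Long run: P = 92.45.

AD shifts right: new AD is Y = 3918 − 11P. With Pᵉ = 128, SRAS is Y = 1877 + 8P.
Short run: 3918 − 11P = 1877 + 8P gives 2041 = 19P, so P = 107.42 and Y = 3918 − 11P = 2736.37.
Y = 2736.37 is below potential 2901; expectations adjust and SRAS shifts right until Y = 2901.
Long run: on the new AD curve, 2901 = 3918 − 11P gives P = 92.45.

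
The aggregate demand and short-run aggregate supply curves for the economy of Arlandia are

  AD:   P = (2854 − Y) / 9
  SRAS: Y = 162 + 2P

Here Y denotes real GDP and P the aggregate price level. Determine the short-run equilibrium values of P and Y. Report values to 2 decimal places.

P = 244.73, Y = 651.45

Rearrange AD to Y = 2854 − 9P.
Set AD = SRAS: 2854 − 9P = 162 + 2P, so 2692 = 11P and P = 244.73.
Substituting into AD, Y = 2854 − 9P = 651.45.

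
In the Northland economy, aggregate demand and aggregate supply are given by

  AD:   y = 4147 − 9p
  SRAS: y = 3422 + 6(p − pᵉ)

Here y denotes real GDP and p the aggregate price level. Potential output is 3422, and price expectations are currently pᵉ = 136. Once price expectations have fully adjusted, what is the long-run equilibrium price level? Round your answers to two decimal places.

Long-run p = 80.56

Short run: with pᵉ = 136, SRAS is y = 2606 + 6p. Setting AD = SRAS gives 1541 = 15p, so p = 102.73 and y = 4147 − 9p = 3222.40.
Output 3222.40 is below potential 3422, so over time expected prices fall and SRAS shifts right until y returns to 3422.
Long run: y = 3422 on the AD curve gives 3422 = 4147 − 9p, so p = 80.56.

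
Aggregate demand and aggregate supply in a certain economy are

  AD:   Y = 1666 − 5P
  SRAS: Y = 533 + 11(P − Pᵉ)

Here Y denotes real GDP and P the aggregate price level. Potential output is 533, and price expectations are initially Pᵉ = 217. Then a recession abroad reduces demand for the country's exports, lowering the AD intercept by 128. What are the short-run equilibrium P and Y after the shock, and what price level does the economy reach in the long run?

AD shifts left: new AD is Y = 1538 − 5P. With Pᵉ = 217, SRAS is Y = 11P − 1854.
Short run: 1538 − 5P = 11P − 1854 gives 3392 = 16P, so P = 212 and Y = 1538 − 5·212 = 478.
Y = 478 is below potential 533; expectations adjust and SRAS shifts right until Y = 533.
Long run: on the new AD curve, 533 = 1538 − 5P gives P = 201.

Short run: P = 212, Y = 478. Long run: P = 201.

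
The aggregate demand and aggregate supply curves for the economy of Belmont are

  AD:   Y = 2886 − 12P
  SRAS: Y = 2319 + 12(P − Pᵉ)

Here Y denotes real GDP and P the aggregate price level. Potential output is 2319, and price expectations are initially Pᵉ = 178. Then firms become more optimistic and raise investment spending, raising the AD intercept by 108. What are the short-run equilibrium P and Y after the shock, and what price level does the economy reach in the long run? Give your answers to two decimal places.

Short run: P = 117.13, Y = 1588.50. Long run: P = 56.25.

AD shifts right: new AD is Y = 2994 − 12P. With Pᵉ = 178, SRAS is Y = 183 + 12P.
Short run: 2994 − 12P = 183 + 12P gives 2811 = 24P, so P = 117.13 and Y = 2994 − 12P = 1588.50.
Y = 1588.50 is below potential 2319; expectations adjust and SRAS shifts right until Y = 2319.
Long run: on the new AD curve, 2319 = 2994 − 12P gives P = 56.25.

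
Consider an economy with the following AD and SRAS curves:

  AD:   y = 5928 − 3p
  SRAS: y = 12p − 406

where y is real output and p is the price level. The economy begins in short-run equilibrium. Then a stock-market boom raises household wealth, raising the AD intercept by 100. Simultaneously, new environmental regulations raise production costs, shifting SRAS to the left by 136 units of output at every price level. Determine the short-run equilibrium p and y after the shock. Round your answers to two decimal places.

p = 438.00, y = 4714.00

After both shocks: AD is y = 6028 − 3p and SRAS is y = 12p − 542.
Setting them equal: 6570 = 15p, so p = 438.00.
Substituting into AD, y = 4714.00.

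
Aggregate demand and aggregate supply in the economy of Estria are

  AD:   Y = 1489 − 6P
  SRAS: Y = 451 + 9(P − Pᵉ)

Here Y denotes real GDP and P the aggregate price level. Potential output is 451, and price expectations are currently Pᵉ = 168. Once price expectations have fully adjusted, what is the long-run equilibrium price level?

Long-run P = 173

Short run: with Pᵉ = 168, SRAS is Y = 9P − 1061. Setting AD = SRAS gives 2550 = 15P, so P = 170 and Y = 1489 − 6·170 = 469.
Output 469 is above potential 451, so over time expected prices rise and SRAS shifts left until Y returns to 451.
Long run: Y = 451 on the AD curve gives 451 = 1489 − 6P, so P = 173.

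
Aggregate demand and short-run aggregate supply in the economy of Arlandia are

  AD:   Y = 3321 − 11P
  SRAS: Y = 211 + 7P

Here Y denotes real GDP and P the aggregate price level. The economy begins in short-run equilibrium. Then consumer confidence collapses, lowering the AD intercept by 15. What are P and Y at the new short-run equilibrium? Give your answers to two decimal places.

This is a negative demand shock: AD shifts left.
New AD: Y = 3306 − 11P.
Set AD = SRAS: 3306 − 11P = 211 + 7P, so 3095 = 18P and P = 171.94.
Substituting into AD, Y = 1414.61.

P = 171.94, Y = 1414.61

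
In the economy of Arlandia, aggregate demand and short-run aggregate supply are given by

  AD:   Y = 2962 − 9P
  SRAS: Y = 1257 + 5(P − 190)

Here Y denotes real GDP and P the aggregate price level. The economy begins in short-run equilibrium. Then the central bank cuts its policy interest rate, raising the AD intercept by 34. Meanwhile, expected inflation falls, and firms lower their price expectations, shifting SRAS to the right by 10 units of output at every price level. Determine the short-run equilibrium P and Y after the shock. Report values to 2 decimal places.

P = 191.36, Y = 1273.79

After both shocks: AD is Y = 2996 − 9P and SRAS is Y = 317 + 5P.
Setting them equal: 2679 = 14P, so P = 191.36.
Substituting into AD, Y = 1273.79.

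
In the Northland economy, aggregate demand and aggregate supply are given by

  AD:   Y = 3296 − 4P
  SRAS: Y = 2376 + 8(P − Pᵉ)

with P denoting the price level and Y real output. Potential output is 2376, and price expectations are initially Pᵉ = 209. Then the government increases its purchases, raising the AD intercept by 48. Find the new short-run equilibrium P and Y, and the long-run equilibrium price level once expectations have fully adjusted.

Short run: P = 220, Y = 2464. Long run: P = 242.

AD shifts right: new AD is Y = 3344 − 4P. With Pᵉ = 209, SRAS is Y = 704 + 8P.
Short run: 3344 − 4P = 704 + 8P gives 2640 = 12P, so P = 220 and Y = 3344 − 4·220 = 2464.
Y = 2464 is above potential 2376; expectations adjust and SRAS shifts left until Y = 2376.
Long run: on the new AD curve, 2376 = 3344 − 4P gives P = 242.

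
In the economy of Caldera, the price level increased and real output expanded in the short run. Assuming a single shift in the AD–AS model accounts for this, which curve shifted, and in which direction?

AD shifted right

P rose and Y rose. An AD shift moves P and Y in the same direction; an SRAS shift moves them in opposite directions.
Here P and Y moved in the same direction, so the AD curve shifted.
Since Y rose, AD shifted right.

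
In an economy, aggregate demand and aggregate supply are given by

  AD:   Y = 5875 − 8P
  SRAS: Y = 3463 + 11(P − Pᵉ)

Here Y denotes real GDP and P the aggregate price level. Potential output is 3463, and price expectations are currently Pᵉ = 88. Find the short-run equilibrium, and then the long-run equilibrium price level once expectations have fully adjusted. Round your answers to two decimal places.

Short run: P = 177.89, Y = 4451.84. Long run: P = 301.50.

Short run: with Pᵉ = 88, SRAS is Y = 2495 + 11P. Setting AD = SRAS gives 3380 = 19P, so P = 177.89 and Y = 5875 − 8P = 4451.84.
Output 4451.84 is above potential 3463, so over time expected prices rise and SRAS shifts left until Y returns to 3463.
Long run: Y = 3463 on the AD curve gives 3463 = 5875 − 8P, so P = 301.50.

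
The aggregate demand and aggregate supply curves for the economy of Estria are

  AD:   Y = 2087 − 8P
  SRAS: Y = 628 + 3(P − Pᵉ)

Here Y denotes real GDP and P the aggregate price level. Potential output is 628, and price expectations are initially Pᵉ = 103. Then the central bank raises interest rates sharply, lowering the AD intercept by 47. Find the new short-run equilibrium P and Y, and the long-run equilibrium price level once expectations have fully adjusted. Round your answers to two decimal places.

AD shifts left: new AD is Y = 2040 − 8P. With Pᵉ = 103, SRAS is Y = 319 + 3P.
Short run: 2040 − 8P = 319 + 3P gives 1721 = 11P, so P = 156.45 and Y = 2040 − 8P = 788.36.
Y = 788.36 is above potential 628; expectations adjust and SRAS shifts left until Y = 628.
Long run: on the new AD curve, 628 = 2040 − 8P gives P = 176.50.

Short run: P = 156.45, Y = 788.36. Long run: P = 176.50.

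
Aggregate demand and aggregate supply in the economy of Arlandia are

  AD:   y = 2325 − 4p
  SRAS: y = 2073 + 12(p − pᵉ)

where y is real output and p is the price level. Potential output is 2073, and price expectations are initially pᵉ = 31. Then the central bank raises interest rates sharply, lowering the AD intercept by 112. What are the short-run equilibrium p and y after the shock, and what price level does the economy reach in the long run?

Short run: p = 32, y = 2085. Long run: p = 35.

AD shifts left: new AD is y = 2213 − 4p. With pᵉ = 31, SRAS is y = 1701 + 12p.
Short run: 2213 − 4p = 1701 + 12p gives 512 = 16p, so p = 32 and y = 2213 − 4·32 = 2085.
y = 2085 is above potential 2073; expectations adjust and SRAS shifts left until y = 2073.
Long run: on the new AD curve, 2073 = 2213 − 4p gives p = 35.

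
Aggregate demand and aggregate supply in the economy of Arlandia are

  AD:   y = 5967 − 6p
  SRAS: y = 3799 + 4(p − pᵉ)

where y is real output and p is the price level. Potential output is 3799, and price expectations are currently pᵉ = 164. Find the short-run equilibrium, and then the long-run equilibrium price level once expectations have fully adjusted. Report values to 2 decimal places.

Short run: with pᵉ = 164, SRAS is y = 3143 + 4p. Setting AD = SRAS gives 2824 = 10p, so p = 282.40 and y = 5967 − 6p = 4272.60.
Output 4272.60 is above potential 3799, so over time expected prices rise and SRAS shifts left until y returns to 3799.
Long run: y = 3799 on the AD curve gives 3799 = 5967 − 6p, so p = 361.33.

Short run: p = 282.40, y = 4272.60. Long run: p = 361.33.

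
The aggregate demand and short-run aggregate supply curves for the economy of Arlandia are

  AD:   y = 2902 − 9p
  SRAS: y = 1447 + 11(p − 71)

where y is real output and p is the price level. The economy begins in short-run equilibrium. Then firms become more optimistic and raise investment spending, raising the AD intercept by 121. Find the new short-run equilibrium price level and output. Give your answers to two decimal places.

This is a positive demand shock: AD shifts right.
New AD: y = 3023 − 9p.
SRAS can be written y = 666 + 11p.
Set AD = SRAS: 3023 − 9p = 666 + 11p, so 2357 = 20p and p = 117.85.
Substituting into AD, y = 1962.35.

p = 117.85, y = 1962.35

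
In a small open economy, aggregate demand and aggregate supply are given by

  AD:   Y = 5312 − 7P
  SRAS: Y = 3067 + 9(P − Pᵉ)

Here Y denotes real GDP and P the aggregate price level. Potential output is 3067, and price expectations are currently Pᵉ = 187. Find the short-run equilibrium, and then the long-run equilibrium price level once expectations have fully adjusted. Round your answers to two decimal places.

Short run: P = 245.50, Y = 3593.50. Long run: P = 320.71.

Short run: with Pᵉ = 187, SRAS is Y = 1384 + 9P. Setting AD = SRAS gives 3928 = 16P, so P = 245.50 and Y = 5312 − 7P = 3593.50.
Output 3593.50 is above potential 3067, so over time expected prices rise and SRAS shifts left until Y returns to 3067.
Long run: Y = 3067 on the AD curve gives 3067 = 5312 − 7P, so P = 320.71.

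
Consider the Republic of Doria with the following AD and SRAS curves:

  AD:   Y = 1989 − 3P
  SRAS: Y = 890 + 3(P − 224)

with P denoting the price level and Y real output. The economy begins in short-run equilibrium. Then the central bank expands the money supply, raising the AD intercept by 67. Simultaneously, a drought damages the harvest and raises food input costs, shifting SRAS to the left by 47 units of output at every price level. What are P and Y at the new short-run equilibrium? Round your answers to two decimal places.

After both shocks: AD is Y = 2056 − 3P and SRAS is Y = 171 + 3P.
Setting them equal: 1885 = 6P, so P = 314.17.
Substituting into AD, Y = 1113.50.

P = 314.17, Y = 1113.50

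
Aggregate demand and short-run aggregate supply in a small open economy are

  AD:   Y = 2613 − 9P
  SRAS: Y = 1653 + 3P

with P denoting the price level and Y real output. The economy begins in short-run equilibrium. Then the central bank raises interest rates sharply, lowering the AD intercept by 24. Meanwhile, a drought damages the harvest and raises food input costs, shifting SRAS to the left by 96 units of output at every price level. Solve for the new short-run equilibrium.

P = 86, Y = 1815

After both shocks: AD is Y = 2589 − 9P and SRAS is Y = 1557 + 3P.
Setting them equal: 1032 = 12P, so P = 86.
Y = 2589 − 9·86 = 1815.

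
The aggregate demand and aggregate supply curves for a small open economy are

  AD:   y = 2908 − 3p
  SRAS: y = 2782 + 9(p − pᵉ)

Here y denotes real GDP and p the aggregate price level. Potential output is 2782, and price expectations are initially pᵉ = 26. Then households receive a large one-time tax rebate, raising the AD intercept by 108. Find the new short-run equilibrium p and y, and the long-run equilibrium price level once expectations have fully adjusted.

Short run: p = 39, y = 2899. Long run: p = 78.

AD shifts right: new AD is y = 3016 − 3p. With pᵉ = 26, SRAS is y = 2548 + 9p.
Short run: 3016 − 3p = 2548 + 9p gives 468 = 12p, so p = 39 and y = 3016 − 3·39 = 2899.
y = 2899 is above potential 2782; expectations adjust and SRAS shifts left until y = 2782.
Long run: on the new AD curve, 2782 = 3016 − 3p gives p = 78.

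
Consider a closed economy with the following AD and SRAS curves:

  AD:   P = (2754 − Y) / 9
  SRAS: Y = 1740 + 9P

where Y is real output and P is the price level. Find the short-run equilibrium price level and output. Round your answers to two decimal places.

Rearrange AD to Y = 2754 − 9P.
Set AD = SRAS: 2754 − 9P = 1740 + 9P, so 1014 = 18P and P = 56.33.
Substituting into AD, Y = 2754 − 9P = 2247.00.

P = 56.33, Y = 2247.00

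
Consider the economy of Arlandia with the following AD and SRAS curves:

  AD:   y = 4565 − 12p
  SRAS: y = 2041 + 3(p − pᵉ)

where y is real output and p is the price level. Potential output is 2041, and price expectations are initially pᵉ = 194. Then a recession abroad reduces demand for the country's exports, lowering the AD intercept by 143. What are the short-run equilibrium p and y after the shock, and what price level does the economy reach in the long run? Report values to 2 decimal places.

AD shifts left: new AD is y = 4422 − 12p. With pᵉ = 194, SRAS is y = 1459 + 3p.
Short run: 4422 − 12p = 1459 + 3p gives 2963 = 15p, so p = 197.53 and y = 4422 − 12p = 2051.60.
y = 2051.60 is above potential 2041; expectations adjust and SRAS shifts left until y = 2041.
Long run: on the new AD curve, 2041 = 4422 − 12p gives p = 198.42.

Short run: p = 197.53, y = 2051.60. Long run: p = 198.42.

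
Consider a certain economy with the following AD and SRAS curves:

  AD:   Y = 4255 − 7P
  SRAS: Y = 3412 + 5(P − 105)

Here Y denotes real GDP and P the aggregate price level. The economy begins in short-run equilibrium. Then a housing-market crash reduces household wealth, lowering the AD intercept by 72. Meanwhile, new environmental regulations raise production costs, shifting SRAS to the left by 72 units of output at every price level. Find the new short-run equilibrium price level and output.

P = 114, Y = 3385

After both shocks: AD is Y = 4183 − 7P and SRAS is Y = 2815 + 5P.
Setting them equal: 1368 = 12P, so P = 114.
Y = 4183 − 7·114 = 3385.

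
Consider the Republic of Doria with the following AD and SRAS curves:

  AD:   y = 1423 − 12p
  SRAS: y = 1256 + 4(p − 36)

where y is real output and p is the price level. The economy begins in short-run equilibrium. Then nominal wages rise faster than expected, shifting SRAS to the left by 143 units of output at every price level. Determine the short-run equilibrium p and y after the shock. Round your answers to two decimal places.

This is a negative supply shock: SRAS shifts left.
New SRAS: y = 969 + 4p.
Set AD = SRAS: 1423 − 12p = 969 + 4p, so 454 = 16p and p = 28.38.
Substituting into AD, y = 1082.50.

p = 28.38, y = 1082.50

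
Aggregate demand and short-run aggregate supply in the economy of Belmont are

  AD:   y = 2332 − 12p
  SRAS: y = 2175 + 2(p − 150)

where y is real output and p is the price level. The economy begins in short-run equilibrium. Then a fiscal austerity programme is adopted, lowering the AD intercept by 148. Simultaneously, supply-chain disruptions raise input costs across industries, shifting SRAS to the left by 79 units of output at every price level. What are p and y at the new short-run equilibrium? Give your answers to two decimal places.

p = 27.71, y = 1851.43

After both shocks: AD is y = 2184 − 12p and SRAS is y = 1796 + 2p.
Setting them equal: 388 = 14p, so p = 27.71.
Substituting into AD, y = 1851.43.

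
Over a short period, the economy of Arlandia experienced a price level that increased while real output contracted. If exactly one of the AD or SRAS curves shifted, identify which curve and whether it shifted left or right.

P rose and Y fell. An AD shift moves P and Y in the same direction; an SRAS shift moves them in opposite directions.
Here P and Y moved in opposite directions, so the SRAS curve shifted.
Since Y fell, SRAS shifted left.

SRAS shifted left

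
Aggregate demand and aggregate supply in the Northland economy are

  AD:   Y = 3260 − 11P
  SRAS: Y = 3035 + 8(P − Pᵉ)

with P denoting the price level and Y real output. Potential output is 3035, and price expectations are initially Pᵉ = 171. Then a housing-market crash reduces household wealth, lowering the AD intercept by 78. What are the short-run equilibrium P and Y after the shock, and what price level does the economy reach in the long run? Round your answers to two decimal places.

AD shifts left: new AD is Y = 3182 − 11P. With Pᵉ = 171, SRAS is Y = 1667 + 8P.
Short run: 3182 − 11P = 1667 + 8P gives 1515 = 19P, so P = 79.74 and Y = 3182 − 11P = 2304.89.
Y = 2304.89 is below potential 3035; expectations adjust and SRAS shifts right until Y = 3035.
Long run: on the new AD curve, 3035 = 3182 − 11P gives P = 13.36.

Short run: P = 79.74, Y = 2304.89. Long run: P = 13.36.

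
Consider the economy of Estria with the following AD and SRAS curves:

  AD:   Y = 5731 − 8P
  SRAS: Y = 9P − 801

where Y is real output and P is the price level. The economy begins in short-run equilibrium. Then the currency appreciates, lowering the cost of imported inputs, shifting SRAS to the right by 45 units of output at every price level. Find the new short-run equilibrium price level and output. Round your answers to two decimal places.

This is a positive supply shock: SRAS shifts right.
New SRAS: Y = 9P − 756.
Set AD = SRAS: 5731 − 8P = 9P − 756, so 6487 = 17P and P = 381.59.
Substituting into AD, Y = 2678.29.

P = 381.59, Y = 2678.29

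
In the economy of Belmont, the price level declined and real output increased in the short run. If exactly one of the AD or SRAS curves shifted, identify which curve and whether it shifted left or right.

P fell and Y rose. An AD shift moves P and Y in the same direction; an SRAS shift moves them in opposite directions.
Here P and Y moved in opposite directions, so the SRAS curve shifted.
Since Y rose, SRAS shifted right.

SRAS shifted right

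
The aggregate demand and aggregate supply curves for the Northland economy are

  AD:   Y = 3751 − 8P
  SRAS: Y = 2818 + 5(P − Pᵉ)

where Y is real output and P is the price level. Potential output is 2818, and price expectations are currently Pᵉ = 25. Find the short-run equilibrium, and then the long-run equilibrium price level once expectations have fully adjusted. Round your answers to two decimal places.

Short run: P = 81.38, Y = 3099.92. Long run: P = 116.63.

Short run: with Pᵉ = 25, SRAS is Y = 2693 + 5P. Setting AD = SRAS gives 1058 = 13P, so P = 81.38 and Y = 3751 − 8P = 3099.92.
Output 3099.92 is above potential 2818, so over time expected prices rise and SRAS shifts left until Y returns to 2818.
Long run: Y = 2818 on the AD curve gives 2818 = 3751 − 8P, so P = 116.63.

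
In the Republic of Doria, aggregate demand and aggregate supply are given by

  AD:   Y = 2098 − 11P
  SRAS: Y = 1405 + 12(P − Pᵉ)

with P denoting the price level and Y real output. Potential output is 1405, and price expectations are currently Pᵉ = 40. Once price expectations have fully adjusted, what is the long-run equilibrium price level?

Short run: with Pᵉ = 40, SRAS is Y = 925 + 12P. Setting AD = SRAS gives 1173 = 23P, so P = 51 and Y = 2098 − 11·51 = 1537.
Output 1537 is above potential 1405, so over time expected prices rise and SRAS shifts left until Y returns to 1405.
Long run: Y = 1405 on the AD curve gives 1405 = 2098 − 11P, so P = 63.

Long-run P = 63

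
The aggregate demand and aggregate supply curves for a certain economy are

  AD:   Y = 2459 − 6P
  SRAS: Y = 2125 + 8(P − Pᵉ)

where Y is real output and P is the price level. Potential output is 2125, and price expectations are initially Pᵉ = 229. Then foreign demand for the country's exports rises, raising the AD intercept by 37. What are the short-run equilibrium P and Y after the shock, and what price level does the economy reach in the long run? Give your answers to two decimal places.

AD shifts right: new AD is Y = 2496 − 6P. With Pᵉ = 229, SRAS is Y = 293 + 8P.
Short run: 2496 − 6P = 293 + 8P gives 2203 = 14P, so P = 157.36 and Y = 2496 − 6P = 1551.86.
Y = 1551.86 is below potential 2125; expectations adjust and SRAS shifts right until Y = 2125.
Long run: on the new AD curve, 2125 = 2496 − 6P gives P = 61.83.

Short run: P = 157.36, Y = 1551.86. Long run: P = 61.83.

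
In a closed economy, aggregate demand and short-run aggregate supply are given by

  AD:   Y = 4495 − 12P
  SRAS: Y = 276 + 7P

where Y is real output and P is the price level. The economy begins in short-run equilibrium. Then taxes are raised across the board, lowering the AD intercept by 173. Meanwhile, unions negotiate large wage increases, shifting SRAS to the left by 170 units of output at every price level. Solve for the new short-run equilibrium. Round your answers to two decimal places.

After both shocks: AD is Y = 4322 − 12P and SRAS is Y = 106 + 7P.
Setting them equal: 4216 = 19P, so P = 221.89.
Substituting into AD, Y = 1659.26.

P = 221.89, Y = 1659.26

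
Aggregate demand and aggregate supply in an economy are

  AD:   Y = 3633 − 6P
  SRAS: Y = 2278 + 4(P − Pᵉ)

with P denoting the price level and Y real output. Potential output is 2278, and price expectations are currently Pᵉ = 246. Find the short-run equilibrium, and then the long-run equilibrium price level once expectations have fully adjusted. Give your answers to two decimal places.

Short run: with Pᵉ = 246, SRAS is Y = 1294 + 4P. Setting AD = SRAS gives 2339 = 10P, so P = 233.90 and Y = 3633 − 6P = 2229.60.
Output 2229.60 is below potential 2278, so over time expected prices fall and SRAS shifts right until Y returns to 2278.
Long run: Y = 2278 on the AD curve gives 2278 = 3633 − 6P, so P = 225.83.

Short run: P = 233.90, Y = 2229.60. Long run: P = 225.83.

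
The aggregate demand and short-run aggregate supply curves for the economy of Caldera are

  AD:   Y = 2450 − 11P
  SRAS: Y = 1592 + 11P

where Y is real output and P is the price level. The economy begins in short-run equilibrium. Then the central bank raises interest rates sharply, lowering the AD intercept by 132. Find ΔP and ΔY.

This is a negative demand shock: AD shifts left.
New AD: Y = 2318 − 11P.
Set AD = SRAS: 2318 − 11P = 1592 + 11P, so 726 = 22P and P = 33.
Y = 2318 − 11·33 = 1955.
Initially P = 39, Y = 2021, so ΔP = -6 and ΔY = -66.

ΔP = -6, ΔY = -66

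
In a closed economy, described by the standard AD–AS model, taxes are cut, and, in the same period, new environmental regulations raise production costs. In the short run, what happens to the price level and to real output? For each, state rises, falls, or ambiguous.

The first event is a positive demand shock: AD shifts right, which by itself pushes P up and Y up.
The second is an adverse supply shock: SRAS shifts left, which by itself pushes P up and Y down.
Both shocks push P up, so P rises. The two shocks push Y in opposite directions, so the effect on Y is ambiguous.

Price level: rises; output: ambiguous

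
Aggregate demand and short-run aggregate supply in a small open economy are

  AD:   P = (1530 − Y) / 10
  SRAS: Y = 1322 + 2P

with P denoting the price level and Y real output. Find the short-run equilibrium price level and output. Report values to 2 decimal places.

P = 17.33, Y = 1356.67

Rearrange AD to Y = 1530 − 10P.
Set AD = SRAS: 1530 − 10P = 1322 + 2P, so 208 = 12P and P = 17.33.
Substituting into AD, Y = 1530 − 10P = 1356.67.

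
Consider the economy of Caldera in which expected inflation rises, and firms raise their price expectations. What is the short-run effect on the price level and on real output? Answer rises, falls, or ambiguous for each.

Price level: rises; output: falls

This is an adverse supply shock: SRAS shifts left.
Moving along the downward-sloping AD curve, P rises and Y falls.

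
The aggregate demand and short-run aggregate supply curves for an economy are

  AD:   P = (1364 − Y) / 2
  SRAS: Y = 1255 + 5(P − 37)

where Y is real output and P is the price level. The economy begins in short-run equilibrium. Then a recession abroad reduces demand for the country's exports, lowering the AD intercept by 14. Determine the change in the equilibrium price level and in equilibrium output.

This is a negative demand shock: AD shifts left.
New AD: Y = 1350 − 2P.
SRAS can be written Y = 1070 + 5P.
Set AD = SRAS: 1350 − 2P = 1070 + 5P, so 280 = 7P and P = 40.
Y = 1350 − 2·40 = 1270.
Initially P = 42, Y = 1280, so ΔP = -2 and ΔY = -10.

ΔP = -2, ΔY = -10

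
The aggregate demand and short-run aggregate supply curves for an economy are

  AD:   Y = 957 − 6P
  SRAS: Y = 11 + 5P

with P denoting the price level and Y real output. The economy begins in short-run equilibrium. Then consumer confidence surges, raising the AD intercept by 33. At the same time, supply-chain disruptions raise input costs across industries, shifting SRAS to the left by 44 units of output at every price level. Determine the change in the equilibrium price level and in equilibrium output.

ΔP = +7, ΔY = -9

After both shocks: AD is Y = 990 − 6P and SRAS is Y = 5P − 33.
Setting them equal: 1023 = 11P, so P = 93.
Y = 990 − 6·93 = 432.
Initially P = 86, Y = 441, so ΔP = +7 and ΔY = -9.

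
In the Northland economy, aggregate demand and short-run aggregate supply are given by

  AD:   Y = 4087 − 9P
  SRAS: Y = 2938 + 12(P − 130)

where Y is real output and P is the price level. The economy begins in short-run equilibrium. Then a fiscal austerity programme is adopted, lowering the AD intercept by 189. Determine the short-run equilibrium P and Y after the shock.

This is a negative demand shock: AD shifts left.
New AD: Y = 3898 − 9P.
SRAS can be written Y = 1378 + 12P.
Set AD = SRAS: 3898 − 9P = 1378 + 12P, so 2520 = 21P and P = 120.
Y = 3898 − 9·120 = 2818.

P = 120, Y = 2818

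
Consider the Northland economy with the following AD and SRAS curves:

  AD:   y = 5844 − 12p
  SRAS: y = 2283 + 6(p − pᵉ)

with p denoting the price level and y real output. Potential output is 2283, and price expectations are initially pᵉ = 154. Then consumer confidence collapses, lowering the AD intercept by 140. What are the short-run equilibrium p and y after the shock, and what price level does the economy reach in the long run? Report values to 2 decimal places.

AD shifts left: new AD is y = 5704 − 12p. With pᵉ = 154, SRAS is y = 1359 + 6p.
Short run: 5704 − 12p = 1359 + 6p gives 4345 = 18p, so p = 241.39 and y = 5704 − 12p = 2807.33.
y = 2807.33 is above potential 2283; expectations adjust and SRAS shifts left until y = 2283.
Long run: on the new AD curve, 2283 = 5704 − 12p gives p = 285.08.

Short run: p = 241.39, y = 2807.33. Long run: p = 285.08.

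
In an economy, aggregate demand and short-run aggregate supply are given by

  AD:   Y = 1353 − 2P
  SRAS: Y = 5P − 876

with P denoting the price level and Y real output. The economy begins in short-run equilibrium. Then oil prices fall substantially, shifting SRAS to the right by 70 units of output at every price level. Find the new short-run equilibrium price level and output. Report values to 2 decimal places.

P = 308.43, Y = 736.14

This is a positive supply shock: SRAS shifts right.
New SRAS: Y = 5P − 806.
Set AD = SRAS: 1353 − 2P = 5P − 806, so 2159 = 7P and P = 308.43.
Substituting into AD, Y = 736.14.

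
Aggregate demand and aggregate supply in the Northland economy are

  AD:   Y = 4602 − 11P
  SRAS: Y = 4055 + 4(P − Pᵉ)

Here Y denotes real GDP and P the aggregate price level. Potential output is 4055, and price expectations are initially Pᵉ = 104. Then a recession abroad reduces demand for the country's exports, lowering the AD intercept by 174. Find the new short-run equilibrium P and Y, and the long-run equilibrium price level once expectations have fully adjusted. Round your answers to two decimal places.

AD shifts left: new AD is Y = 4428 − 11P. With Pᵉ = 104, SRAS is Y = 3639 + 4P.
Short run: 4428 − 11P = 3639 + 4P gives 789 = 15P, so P = 52.60 and Y = 4428 − 11P = 3849.40.
Y = 3849.40 is below potential 4055; expectations adjust and SRAS shifts right until Y = 4055.
Long run: on the new AD curve, 4055 = 4428 − 11P gives P = 33.91.

Short run: P = 52.60, Y = 3849.40. Long run: P = 33.91.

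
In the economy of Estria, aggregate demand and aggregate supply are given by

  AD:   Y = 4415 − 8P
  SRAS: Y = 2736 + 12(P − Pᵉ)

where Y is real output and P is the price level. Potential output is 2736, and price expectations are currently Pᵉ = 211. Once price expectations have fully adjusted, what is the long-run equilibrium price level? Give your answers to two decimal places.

Short run: with Pᵉ = 211, SRAS is Y = 204 + 12P. Setting AD = SRAS gives 4211 = 20P, so P = 210.55 and Y = 4415 − 8P = 2730.60.
Output 2730.60 is below potential 2736, so over time expected prices fall and SRAS shifts right until Y returns to 2736.
Long run: Y = 2736 on the AD curve gives 2736 = 4415 − 8P, so P = 209.88.

Long-run P = 209.88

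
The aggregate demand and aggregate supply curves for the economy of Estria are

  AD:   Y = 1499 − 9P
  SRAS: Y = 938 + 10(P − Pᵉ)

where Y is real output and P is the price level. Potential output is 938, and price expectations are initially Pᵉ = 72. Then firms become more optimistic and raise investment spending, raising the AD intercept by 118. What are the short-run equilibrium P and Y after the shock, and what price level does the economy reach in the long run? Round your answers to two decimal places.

Short run: P = 73.63, Y = 954.32. Long run: P = 75.44.

AD shifts right: new AD is Y = 1617 − 9P. With Pᵉ = 72, SRAS is Y = 218 + 10P.
Short run: 1617 − 9P = 218 + 10P gives 1399 = 19P, so P = 73.63 and Y = 1617 − 9P = 954.32.
Y = 954.32 is above potential 938; expectations adjust and SRAS shifts left until Y = 938.
Long run: on the new AD curve, 938 = 1617 − 9P gives P = 75.44.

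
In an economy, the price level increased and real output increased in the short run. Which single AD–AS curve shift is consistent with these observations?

AD shifted right

P rose and Y rose. An AD shift moves P and Y in the same direction; an SRAS shift moves them in opposite directions.
Here P and Y moved in the same direction, so the AD curve shifted.
Since Y rose, AD shifted right.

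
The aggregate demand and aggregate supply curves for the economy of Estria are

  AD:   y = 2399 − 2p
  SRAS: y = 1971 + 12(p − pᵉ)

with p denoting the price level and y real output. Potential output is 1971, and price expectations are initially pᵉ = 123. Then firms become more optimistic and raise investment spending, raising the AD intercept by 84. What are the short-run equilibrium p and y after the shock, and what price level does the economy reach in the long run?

AD shifts right: new AD is y = 2483 − 2p. With pᵉ = 123, SRAS is y = 495 + 12p.
Short run: 2483 − 2p = 495 + 12p gives 1988 = 14p, so p = 142 and y = 2483 − 2·142 = 2199.
y = 2199 is above potential 1971; expectations adjust and SRAS shifts left until y = 1971.
Long run: on the new AD curve, 1971 = 2483 − 2p gives p = 256.

Short run: p = 142, y = 2199. Long run: p = 256.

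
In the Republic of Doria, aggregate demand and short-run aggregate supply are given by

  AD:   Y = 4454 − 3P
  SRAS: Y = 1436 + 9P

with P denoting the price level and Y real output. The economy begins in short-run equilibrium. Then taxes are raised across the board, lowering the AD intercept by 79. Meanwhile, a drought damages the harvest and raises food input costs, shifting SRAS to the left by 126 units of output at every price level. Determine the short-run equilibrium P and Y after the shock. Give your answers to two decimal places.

After both shocks: AD is Y = 4375 − 3P and SRAS is Y = 1310 + 9P.
Setting them equal: 3065 = 12P, so P = 255.42.
Substituting into AD, Y = 3608.75.

P = 255.42, Y = 3608.75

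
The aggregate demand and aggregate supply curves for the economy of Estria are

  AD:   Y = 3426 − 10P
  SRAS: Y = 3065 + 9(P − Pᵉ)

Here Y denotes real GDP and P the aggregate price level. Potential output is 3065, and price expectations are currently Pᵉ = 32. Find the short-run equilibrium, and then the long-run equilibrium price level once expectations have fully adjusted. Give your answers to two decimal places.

Short run: P = 34.16, Y = 3084.42. Long run: P = 36.10.

Short run: with Pᵉ = 32, SRAS is Y = 2777 + 9P. Setting AD = SRAS gives 649 = 19P, so P = 34.16 and Y = 3426 − 10P = 3084.42.
Output 3084.42 is above potential 3065, so over time expected prices rise and SRAS shifts left until Y returns to 3065.
Long run: Y = 3065 on the AD curve gives 3065 = 3426 − 10P, so P = 36.10.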